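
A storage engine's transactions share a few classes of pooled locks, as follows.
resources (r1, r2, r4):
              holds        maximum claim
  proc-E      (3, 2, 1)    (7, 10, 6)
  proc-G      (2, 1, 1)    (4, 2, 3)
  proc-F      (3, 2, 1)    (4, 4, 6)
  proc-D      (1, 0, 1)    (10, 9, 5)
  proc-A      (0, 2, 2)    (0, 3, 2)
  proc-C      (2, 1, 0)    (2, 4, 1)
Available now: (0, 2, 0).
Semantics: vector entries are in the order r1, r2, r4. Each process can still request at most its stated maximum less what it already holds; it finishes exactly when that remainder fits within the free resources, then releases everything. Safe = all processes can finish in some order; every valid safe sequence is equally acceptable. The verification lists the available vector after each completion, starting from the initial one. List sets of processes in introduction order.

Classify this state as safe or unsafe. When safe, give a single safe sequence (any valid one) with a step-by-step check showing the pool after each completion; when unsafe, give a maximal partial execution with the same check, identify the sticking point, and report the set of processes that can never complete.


The state is UNSAFE.
Key observation: no order helps: past proc-A, proc-C, proc-G, the free pool tops out at (4, 6, 3), below what each blocked process needs in r4.
Going as far as possible: proc-A, proc-C, proc-G; after that, nothing fits. Check, step by step:
  pool = (0, 2, 0)
  proc-A needs (0, 1, 0) <= (0, 2, 0) -> finishes; pool += (0, 2, 2) = (0, 4, 2)
  proc-C needs (0, 3, 1) <= (0, 4, 2) -> finishes; pool += (2, 1, 0) = (2, 5, 2)
  proc-G needs (2, 1, 2) <= (2, 5, 2) -> finishes; pool += (2, 1, 1) = (4, 6, 3)
  proc-E cannot run: need (4, 8, 5) vs free (4, 6, 3) (insufficient r2 and r4)
  proc-F cannot run: need (1, 2, 5) vs free (4, 6, 3) (insufficient r4)
  proc-D cannot run: need (9, 9, 4) vs free (4, 6, 3) (insufficient r1, r2 and r4)
Processes that can never finish: proc-E, proc-F and proc-D.


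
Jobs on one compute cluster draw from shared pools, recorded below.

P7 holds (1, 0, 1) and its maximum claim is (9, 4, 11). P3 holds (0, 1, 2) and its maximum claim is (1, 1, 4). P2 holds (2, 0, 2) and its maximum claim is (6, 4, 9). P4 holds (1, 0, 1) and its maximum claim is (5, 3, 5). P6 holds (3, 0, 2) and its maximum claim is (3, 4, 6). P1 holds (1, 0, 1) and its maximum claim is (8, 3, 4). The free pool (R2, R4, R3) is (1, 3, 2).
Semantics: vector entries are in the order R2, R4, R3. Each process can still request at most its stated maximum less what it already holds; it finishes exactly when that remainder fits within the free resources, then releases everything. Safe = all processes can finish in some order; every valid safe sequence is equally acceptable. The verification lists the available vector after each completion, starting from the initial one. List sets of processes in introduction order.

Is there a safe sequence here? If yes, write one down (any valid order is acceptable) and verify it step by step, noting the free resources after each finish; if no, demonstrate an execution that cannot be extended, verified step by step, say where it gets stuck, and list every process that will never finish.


SAFE — a valid safe sequence is P3, P6, P4, P2, P1, P7.
Key observation: P3 marks the first exact bind of the order: its need (1, 0, 2) fits the free (1, 3, 2) with zero slack on a requested resource.
Step-by-step check:
  pool = (1, 3, 2)
  P3 needs (1, 0, 2) <= (1, 3, 2) -> finishes; pool += (0, 1, 2) = (1, 4, 4)
  P6 needs (0, 4, 4) <= (1, 4, 4) -> finishes; pool += (3, 0, 2) = (4, 4, 6)
  P4 needs (4, 3, 4) <= (4, 4, 6) -> finishes; pool += (1, 0, 1) = (5, 4, 7)
  P2 needs (4, 4, 7) <= (5, 4, 7) -> finishes; pool += (2, 0, 2) = (7, 4, 9)
  P1 needs (7, 3, 3) <= (7, 4, 9) -> finishes; pool += (1, 0, 1) = (8, 4, 10)
  P7 needs (8, 4, 10) <= (8, 4, 10) -> finishes; pool += (1, 0, 1) = (9, 4, 11)


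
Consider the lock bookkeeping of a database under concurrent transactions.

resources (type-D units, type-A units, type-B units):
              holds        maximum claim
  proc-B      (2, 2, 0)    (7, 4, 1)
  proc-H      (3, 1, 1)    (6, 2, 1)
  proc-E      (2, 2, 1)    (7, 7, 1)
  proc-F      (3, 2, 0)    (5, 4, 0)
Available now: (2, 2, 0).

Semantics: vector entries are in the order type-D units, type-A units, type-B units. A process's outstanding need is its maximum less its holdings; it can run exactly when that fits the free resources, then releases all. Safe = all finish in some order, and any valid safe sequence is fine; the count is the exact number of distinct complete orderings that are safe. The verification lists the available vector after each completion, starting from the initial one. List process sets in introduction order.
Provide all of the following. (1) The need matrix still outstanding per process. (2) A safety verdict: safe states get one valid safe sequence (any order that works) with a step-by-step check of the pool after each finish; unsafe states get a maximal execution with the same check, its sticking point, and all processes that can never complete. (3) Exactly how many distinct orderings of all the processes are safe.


(1) Remaining need (order type-D units, type-A units, type-B units):
  proc-B: (5, 2, 1)
  proc-H: (3, 1, 0)
  proc-E: (5, 5, 0)
  proc-F: (2, 2, 0)
(2) The state is SAFE; one workable sequence: proc-F, proc-H, proc-B, proc-E.
Key observation: reading the order forward, proc-F is the first process whose need (2, 2, 0) meets the free pool (2, 2, 0) exactly on a resource it requests.
Verifying each step:
  pool = (2, 2, 0)
  run proc-F (needs (2, 2, 0), free (2, 2, 0)); after release of (3, 2, 0) the pool is (5, 4, 0)
  run proc-H (needs (3, 1, 0), free (5, 4, 0)); after release of (3, 1, 1) the pool is (8, 5, 1)
  run proc-B (needs (5, 2, 1), free (8, 5, 1)); after release of (2, 2, 0) the pool is (10, 7, 1)
  run proc-E (needs (5, 5, 0), free (10, 7, 1)); after release of (2, 2, 1) the pool is (12, 9, 2)
(3) The exact count: 2 of the possible complete orderings are safe sequences.


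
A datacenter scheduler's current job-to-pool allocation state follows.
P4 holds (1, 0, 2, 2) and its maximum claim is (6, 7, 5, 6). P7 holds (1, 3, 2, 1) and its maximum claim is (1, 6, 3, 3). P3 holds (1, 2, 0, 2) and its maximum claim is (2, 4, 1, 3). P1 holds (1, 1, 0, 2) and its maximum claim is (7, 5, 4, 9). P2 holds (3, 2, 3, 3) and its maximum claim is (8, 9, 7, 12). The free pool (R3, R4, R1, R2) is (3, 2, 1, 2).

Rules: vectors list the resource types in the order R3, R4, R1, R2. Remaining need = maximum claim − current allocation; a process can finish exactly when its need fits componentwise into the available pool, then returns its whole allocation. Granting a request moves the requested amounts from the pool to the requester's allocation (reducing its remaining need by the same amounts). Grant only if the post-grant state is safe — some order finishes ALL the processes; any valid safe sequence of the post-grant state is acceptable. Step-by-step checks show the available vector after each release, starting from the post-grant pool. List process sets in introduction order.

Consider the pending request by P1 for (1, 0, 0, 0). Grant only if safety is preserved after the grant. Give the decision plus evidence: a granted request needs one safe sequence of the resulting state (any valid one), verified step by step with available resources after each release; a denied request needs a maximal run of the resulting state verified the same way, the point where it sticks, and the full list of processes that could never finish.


DENY. Granting would leave the state unsafe.
Key observation: the pool after P3, P7 is (4, 7, 3, 5); every surviving request exceeds it in R3, so progress ends there.
After a pretend grant, a maximal execution: P3, P7 — then nothing else fits. Step-by-step check:
  pool = (2, 2, 1, 2)
  run P3 (needs (1, 2, 1, 1), free (2, 2, 1, 2)); after release of (1, 2, 0, 2) the pool is (3, 4, 1, 4)
  run P7 (needs (0, 3, 1, 2), free (3, 4, 1, 4)); after release of (1, 3, 2, 1) the pool is (4, 7, 3, 5)
  P4 still needs (5, 7, 3, 4) but only (4, 7, 3, 5) is free — short on R3
  P1 still needs (5, 4, 4, 7) but only (4, 7, 3, 5) is free — short on R3, R1 and R2
  P2 still needs (5, 7, 4, 9) but only (4, 7, 3, 5) is free — short on R3, R1 and R2
Post-grant, the permanently blocked set is P4, P1 and P2.


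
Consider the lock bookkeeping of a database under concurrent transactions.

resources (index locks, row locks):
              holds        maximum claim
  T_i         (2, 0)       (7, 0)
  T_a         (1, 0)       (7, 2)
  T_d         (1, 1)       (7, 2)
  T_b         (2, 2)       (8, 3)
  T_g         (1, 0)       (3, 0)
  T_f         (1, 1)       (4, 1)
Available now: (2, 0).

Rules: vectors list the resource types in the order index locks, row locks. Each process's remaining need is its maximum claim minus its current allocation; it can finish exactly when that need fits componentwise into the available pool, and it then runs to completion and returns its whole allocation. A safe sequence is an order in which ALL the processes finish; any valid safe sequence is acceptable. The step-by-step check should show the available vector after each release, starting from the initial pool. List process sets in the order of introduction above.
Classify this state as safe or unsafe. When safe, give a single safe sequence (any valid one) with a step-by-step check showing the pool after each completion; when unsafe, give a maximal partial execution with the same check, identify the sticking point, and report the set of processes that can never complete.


UNSAFE — no complete ordering exists.
Key observation: no order helps: past T_g, T_f, the free pool tops out at (4, 1), below what each blocked process needs in index locks.
A maximal execution: T_g, T_f — then nothing else fits. Verifying each step:
  pool = (2, 0)
  run T_g (needs (2, 0), free (2, 0)); after release of (1, 0) the pool is (3, 0)
  run T_f (needs (3, 0), free (3, 0)); after release of (1, 1) the pool is (4, 1)
  T_i cannot run: need (5, 0) vs free (4, 1) (insufficient index locks)
  T_a cannot run: need (6, 2) vs free (4, 1) (insufficient index locks and row locks)
  T_d cannot run: need (6, 1) vs free (4, 1) (insufficient index locks)
  T_b cannot run: need (6, 1) vs free (4, 1) (insufficient index locks)
Never able to finish: T_i, T_a, T_d and T_b.


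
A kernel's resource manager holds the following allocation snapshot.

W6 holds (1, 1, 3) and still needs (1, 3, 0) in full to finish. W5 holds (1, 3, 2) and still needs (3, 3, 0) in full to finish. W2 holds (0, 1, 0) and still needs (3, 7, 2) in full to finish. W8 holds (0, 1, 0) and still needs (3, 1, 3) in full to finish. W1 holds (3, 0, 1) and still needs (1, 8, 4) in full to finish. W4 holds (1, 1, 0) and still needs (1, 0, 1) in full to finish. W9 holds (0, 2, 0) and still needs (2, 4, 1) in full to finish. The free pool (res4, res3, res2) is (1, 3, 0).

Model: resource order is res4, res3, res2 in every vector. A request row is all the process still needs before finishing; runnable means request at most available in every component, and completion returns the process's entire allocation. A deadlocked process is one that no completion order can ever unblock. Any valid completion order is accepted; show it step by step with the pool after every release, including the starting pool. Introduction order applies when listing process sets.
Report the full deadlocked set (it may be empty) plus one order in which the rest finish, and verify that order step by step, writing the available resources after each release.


Nothing here is deadlocked.
Key observation: W6 can run right away; the returned allocation unlocks the remaining processes in turn.
One completion order for the rest: W6, W4, W5, W2, W9, W1, W8. Walking it through:
  pool = (1, 3, 0)
  W6 needs (1, 3, 0) <= (1, 3, 0) -> finishes; pool += (1, 1, 3) = (2, 4, 3)
  W4 needs (1, 0, 1) <= (2, 4, 3) -> finishes; pool += (1, 1, 0) = (3, 5, 3)
  W5 needs (3, 3, 0) <= (3, 5, 3) -> finishes; pool += (1, 3, 2) = (4, 8, 5)
  W2 needs (3, 7, 2) <= (4, 8, 5) -> finishes; pool += (0, 1, 0) = (4, 9, 5)
  W9 needs (2, 4, 1) <= (4, 9, 5) -> finishes; pool += (0, 2, 0) = (4, 11, 5)
  W1 needs (1, 8, 4) <= (4, 11, 5) -> finishes; pool += (3, 0, 1) = (7, 11, 6)
  W8 needs (3, 1, 3) <= (7, 11, 6) -> finishes; pool += (0, 1, 0) = (7, 12, 6)


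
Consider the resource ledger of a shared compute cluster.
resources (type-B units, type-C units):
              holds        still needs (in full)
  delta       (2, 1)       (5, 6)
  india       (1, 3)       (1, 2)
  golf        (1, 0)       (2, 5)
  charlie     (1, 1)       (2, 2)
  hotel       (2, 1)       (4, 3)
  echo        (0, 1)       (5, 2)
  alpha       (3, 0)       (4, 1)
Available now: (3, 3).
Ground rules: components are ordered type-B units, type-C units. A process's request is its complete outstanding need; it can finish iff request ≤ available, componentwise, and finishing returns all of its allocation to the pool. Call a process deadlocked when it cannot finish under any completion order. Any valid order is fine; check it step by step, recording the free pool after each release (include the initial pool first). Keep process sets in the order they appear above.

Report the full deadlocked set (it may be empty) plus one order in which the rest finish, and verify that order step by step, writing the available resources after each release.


No process is deadlocked.
Key observation: the pool covers charlie at once, and every later process fits after earlier releases.
A valid finishing order for the others: charlie, hotel, alpha, india, delta, echo, golf. Walking it through:
  pool = (3, 3)
  charlie needs (2, 2) <= (3, 3) -> finishes; pool += (1, 1) = (4, 4)
  hotel needs (4, 3) <= (4, 4) -> finishes; pool += (2, 1) = (6, 5)
  alpha needs (4, 1) <= (6, 5) -> finishes; pool += (3, 0) = (9, 5)
  india needs (1, 2) <= (9, 5) -> finishes; pool += (1, 3) = (10, 8)
  delta needs (5, 6) <= (10, 8) -> finishes; pool += (2, 1) = (12, 9)
  echo needs (5, 2) <= (12, 9) -> finishes; pool += (0, 1) = (12, 10)
  golf needs (2, 5) <= (12, 10) -> finishes; pool += (1, 0) = (13, 10)


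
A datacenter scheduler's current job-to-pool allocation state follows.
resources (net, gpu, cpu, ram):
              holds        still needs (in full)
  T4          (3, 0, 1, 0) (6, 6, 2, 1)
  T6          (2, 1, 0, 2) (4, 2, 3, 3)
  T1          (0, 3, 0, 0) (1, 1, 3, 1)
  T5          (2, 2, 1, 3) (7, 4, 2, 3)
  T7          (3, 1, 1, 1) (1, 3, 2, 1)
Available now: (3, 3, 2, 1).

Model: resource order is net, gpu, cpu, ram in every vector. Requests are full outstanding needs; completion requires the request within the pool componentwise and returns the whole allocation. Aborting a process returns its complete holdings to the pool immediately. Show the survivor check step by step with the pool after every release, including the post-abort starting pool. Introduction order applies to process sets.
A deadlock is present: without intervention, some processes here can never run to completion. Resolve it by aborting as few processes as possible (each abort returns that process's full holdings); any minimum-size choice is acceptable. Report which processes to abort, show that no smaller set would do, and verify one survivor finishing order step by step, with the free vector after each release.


Minimum abort set: T6.
Key observation: no ordering could ever have run T5 before the abort of T6; with (2, 1, 0, 2) back in the pool it fits at step 4.
Minimality: the empty abort set fails — the state is deadlocked as it stands.
The survivors complete as T7, T1, T4, T5. Walking it through (starting from the post-abort pool):
  pool = (5, 4, 2, 3)
  T7: need (1, 3, 2, 1) fits (5, 4, 2, 3); releases (3, 1, 1, 1), pool now (8, 5, 3, 4)
  T1: need (1, 1, 3, 1) fits (8, 5, 3, 4); releases (0, 3, 0, 0), pool now (8, 8, 3, 4)
  T4: need (6, 6, 2, 1) fits (8, 8, 3, 4); releases (3, 0, 1, 0), pool now (11, 8, 4, 4)
  T5: need (7, 4, 2, 3) fits (11, 8, 4, 4); releases (2, 2, 1, 3), pool now (13, 10, 5, 7)


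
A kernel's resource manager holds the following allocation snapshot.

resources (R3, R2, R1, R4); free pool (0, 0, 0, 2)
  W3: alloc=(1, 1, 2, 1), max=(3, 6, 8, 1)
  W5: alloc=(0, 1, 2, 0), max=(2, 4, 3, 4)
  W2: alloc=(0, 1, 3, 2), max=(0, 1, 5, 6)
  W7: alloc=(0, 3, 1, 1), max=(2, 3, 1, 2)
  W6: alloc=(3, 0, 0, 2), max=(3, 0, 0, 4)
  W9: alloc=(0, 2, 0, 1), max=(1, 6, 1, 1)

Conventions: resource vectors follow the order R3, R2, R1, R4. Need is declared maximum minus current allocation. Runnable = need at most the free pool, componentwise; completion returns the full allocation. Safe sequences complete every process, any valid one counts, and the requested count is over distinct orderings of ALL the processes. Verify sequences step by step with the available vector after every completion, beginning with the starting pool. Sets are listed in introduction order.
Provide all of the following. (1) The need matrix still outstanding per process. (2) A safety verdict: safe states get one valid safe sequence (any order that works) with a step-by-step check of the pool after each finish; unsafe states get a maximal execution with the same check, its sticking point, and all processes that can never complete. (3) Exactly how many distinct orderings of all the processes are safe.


(1) Outstanding need per process (order R3, R2, R1, R4):
  W3: (2, 5, 6, 0)
  W5: (2, 3, 1, 4)
  W2: (0, 0, 2, 4)
  W7: (2, 0, 0, 1)
  W6: (0, 0, 0, 2)
  W9: (1, 4, 1, 0)
(2) SAFE, for example via the order W6, W7, W5, W2, W3, W9.
Key observation: W6 marks the first exact bind of the order: its need (0, 0, 0, 2) fits the free (0, 0, 0, 2) with zero slack on a requested resource.
Step-by-step check:
  pool = (0, 0, 0, 2)
  W6 needs (0, 0, 0, 2) <= (0, 0, 0, 2) -> finishes; pool += (3, 0, 0, 2) = (3, 0, 0, 4)
  W7 needs (2, 0, 0, 1) <= (3, 0, 0, 4) -> finishes; pool += (0, 3, 1, 1) = (3, 3, 1, 5)
  W5 needs (2, 3, 1, 4) <= (3, 3, 1, 5) -> finishes; pool += (0, 1, 2, 0) = (3, 4, 3, 5)
  W2 needs (0, 0, 2, 4) <= (3, 4, 3, 5) -> finishes; pool += (0, 1, 3, 2) = (3, 5, 6, 7)
  W3 needs (2, 5, 6, 0) <= (3, 5, 6, 7) -> finishes; pool += (1, 1, 2, 1) = (4, 6, 8, 8)
  W9 needs (1, 4, 1, 0) <= (4, 6, 8, 8) -> finishes; pool += (0, 2, 0, 1) = (4, 8, 8, 9)
(3) Precisely 3 of the possible complete orderings are safe sequences.


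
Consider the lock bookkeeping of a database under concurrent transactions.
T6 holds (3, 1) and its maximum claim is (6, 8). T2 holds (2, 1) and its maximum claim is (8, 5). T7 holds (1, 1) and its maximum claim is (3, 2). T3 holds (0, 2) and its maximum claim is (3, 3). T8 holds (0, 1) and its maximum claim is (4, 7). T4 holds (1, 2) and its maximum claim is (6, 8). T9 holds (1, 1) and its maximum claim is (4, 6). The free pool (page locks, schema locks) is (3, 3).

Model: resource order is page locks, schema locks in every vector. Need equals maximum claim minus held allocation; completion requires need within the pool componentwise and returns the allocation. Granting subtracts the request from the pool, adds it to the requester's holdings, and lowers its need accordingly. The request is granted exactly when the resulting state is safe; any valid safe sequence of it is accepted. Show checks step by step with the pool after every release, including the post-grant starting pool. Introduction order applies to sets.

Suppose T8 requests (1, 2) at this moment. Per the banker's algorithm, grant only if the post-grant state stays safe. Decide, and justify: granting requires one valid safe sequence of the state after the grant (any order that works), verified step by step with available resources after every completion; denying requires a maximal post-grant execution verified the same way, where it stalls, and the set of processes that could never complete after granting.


GRANT: granting preserves safety; a valid post-grant sequence is T7, T3, T8, T9, T6, T4, T2.
Key observation: the grant leaves (2, 1) free — enough for T7, whose release restarts the cascade.
Step-by-step check of the post-grant state:
  pool = (2, 1)
  T7 needs (2, 1) <= (2, 1) -> finishes; pool += (1, 1) = (3, 2)
  T3 needs (3, 1) <= (3, 2) -> finishes; pool += (0, 2) = (3, 4)
  T8 needs (3, 4) <= (3, 4) -> finishes; pool += (1, 3) = (4, 7)
  T9 needs (3, 5) <= (4, 7) -> finishes; pool += (1, 1) = (5, 8)
  T6 needs (3, 7) <= (5, 8) -> finishes; pool += (3, 1) = (8, 9)
  T4 needs (5, 6) <= (8, 9) -> finishes; pool += (1, 2) = (9, 11)
  T2 needs (6, 4) <= (9, 11) -> finishes; pool += (2, 1) = (11, 12)


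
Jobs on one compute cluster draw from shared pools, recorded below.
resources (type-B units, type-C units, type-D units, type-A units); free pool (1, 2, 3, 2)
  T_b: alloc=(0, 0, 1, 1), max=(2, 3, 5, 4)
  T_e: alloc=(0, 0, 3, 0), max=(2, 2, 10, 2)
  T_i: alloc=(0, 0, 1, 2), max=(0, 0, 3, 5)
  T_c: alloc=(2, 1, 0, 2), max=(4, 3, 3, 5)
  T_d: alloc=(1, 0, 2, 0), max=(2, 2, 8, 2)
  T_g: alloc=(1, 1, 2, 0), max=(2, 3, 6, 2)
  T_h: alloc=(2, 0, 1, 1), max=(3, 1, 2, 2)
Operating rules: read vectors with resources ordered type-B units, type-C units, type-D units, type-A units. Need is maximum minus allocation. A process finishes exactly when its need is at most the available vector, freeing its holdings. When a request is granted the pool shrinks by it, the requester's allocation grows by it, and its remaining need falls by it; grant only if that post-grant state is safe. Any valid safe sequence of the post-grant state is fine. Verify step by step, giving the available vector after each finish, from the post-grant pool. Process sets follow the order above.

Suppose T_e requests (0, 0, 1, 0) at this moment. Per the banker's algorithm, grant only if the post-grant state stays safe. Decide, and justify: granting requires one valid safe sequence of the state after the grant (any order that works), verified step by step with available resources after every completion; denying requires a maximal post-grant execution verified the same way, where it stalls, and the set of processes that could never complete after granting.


GRANT: granting preserves safety; a valid post-grant sequence is T_h, T_i, T_g, T_e, T_d, T_b, T_c.
Key observation: (1, 2, 2, 2) free after granting still covers T_h first, and each release covers the next.
Verifying the post-grant state step by step:
  pool = (1, 2, 2, 2)
  T_h: need (1, 1, 1, 1) fits (1, 2, 2, 2); releases (2, 0, 1, 1), pool now (3, 2, 3, 3)
  T_i: need (0, 0, 2, 3) fits (3, 2, 3, 3); releases (0, 0, 1, 2), pool now (3, 2, 4, 5)
  T_g: need (1, 2, 4, 2) fits (3, 2, 4, 5); releases (1, 1, 2, 0), pool now (4, 3, 6, 5)
  T_e: need (2, 2, 6, 2) fits (4, 3, 6, 5); releases (0, 0, 4, 0), pool now (4, 3, 10, 5)
  T_d: need (1, 2, 6, 2) fits (4, 3, 10, 5); releases (1, 0, 2, 0), pool now (5, 3, 12, 5)
  T_b: need (2, 3, 4, 3) fits (5, 3, 12, 5); releases (0, 0, 1, 1), pool now (5, 3, 13, 6)
  T_c: need (2, 2, 3, 3) fits (5, 3, 13, 6); releases (2, 1, 0, 2), pool now (7, 4, 13, 8)


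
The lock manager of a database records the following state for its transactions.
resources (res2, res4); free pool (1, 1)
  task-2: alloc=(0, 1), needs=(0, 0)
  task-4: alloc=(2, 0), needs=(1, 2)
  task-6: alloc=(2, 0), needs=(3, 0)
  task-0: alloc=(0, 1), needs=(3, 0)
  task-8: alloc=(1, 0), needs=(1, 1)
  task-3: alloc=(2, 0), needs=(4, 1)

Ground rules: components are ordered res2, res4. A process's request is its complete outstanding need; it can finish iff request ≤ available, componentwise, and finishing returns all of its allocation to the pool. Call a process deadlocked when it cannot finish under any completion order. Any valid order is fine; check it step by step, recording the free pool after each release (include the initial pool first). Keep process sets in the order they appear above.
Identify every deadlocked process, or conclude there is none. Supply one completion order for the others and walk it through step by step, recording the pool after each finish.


No process is deadlocked.
Key observation: beginning at task-2, releases accumulate fast enough that every process eventually fits.
A valid finishing order for the others: task-2, task-8, task-4, task-6, task-0, task-3. Check, step by step:
  pool = (1, 1)
  run task-2 (needs (0, 0), free (1, 1)); after release of (0, 1) the pool is (1, 2)
  run task-8 (needs (1, 1), free (1, 2)); after release of (1, 0) the pool is (2, 2)
  run task-4 (needs (1, 2), free (2, 2)); after release of (2, 0) the pool is (4, 2)
  run task-6 (needs (3, 0), free (4, 2)); after release of (2, 0) the pool is (6, 2)
  run task-0 (needs (3, 0), free (6, 2)); after release of (0, 1) the pool is (6, 3)
  run task-3 (needs (4, 1), free (6, 3)); after release of (2, 0) the pool is (8, 3)


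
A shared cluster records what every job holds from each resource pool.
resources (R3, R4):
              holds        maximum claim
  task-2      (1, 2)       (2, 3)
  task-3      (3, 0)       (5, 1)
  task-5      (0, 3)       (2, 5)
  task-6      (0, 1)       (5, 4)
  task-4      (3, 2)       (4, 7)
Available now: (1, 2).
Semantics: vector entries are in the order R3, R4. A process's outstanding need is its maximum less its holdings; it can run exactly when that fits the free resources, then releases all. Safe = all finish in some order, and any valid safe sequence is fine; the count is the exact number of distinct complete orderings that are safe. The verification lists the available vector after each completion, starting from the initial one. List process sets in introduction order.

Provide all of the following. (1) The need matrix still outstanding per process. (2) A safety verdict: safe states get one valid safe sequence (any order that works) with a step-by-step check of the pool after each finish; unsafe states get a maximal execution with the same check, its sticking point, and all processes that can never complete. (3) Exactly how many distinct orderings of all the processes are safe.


(1) Outstanding need per process (order R3, R4):
  task-2: (1, 1)
  task-3: (2, 1)
  task-5: (2, 2)
  task-6: (5, 3)
  task-4: (1, 5)
(2) SAFE. One safe sequence: task-2, task-5, task-4, task-3, task-6.
Key observation: at task-2 the run first touches a limit — (1, 1) against (1, 2), exact on a resource it actually requests.
Verifying each step:
  pool = (1, 2)
  task-2: need (1, 1) fits (1, 2); releases (1, 2), pool now (2, 4)
  task-5: need (2, 2) fits (2, 4); releases (0, 3), pool now (2, 7)
  task-4: need (1, 5) fits (2, 7); releases (3, 2), pool now (5, 9)
  task-3: need (2, 1) fits (5, 9); releases (3, 0), pool now (8, 9)
  task-6: need (5, 3) fits (8, 9); releases (0, 1), pool now (8, 10)
(3) Exactly 8 of the possible complete orderings are safe sequences.


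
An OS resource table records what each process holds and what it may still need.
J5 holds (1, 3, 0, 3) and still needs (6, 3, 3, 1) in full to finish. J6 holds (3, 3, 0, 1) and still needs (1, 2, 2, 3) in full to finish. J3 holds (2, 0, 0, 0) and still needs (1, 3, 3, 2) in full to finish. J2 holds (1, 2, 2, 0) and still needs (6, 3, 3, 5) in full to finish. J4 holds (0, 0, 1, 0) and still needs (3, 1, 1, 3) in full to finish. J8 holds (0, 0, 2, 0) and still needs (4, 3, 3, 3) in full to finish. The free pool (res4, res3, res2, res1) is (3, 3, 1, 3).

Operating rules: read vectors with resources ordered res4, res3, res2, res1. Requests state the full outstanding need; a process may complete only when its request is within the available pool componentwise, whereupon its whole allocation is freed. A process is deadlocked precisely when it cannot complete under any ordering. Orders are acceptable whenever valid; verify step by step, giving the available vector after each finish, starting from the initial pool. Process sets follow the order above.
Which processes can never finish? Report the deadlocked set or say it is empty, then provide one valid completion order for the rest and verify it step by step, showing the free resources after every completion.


Deadlocked set: J5, J3, J2 and J8.
Key observation: after J4, J6 complete, (6, 6, 2, 4) is the best the pool ever gets, yet each leftover process wants more res2.
A valid finishing order for the others: J4, J6. Check, step by step:
  pool = (3, 3, 1, 3)
  J4: need (3, 1, 1, 3) fits (3, 3, 1, 3); releases (0, 0, 1, 0), pool now (3, 3, 2, 3)
  J6: need (1, 2, 2, 3) fits (3, 3, 2, 3); releases (3, 3, 0, 1), pool now (6, 6, 2, 4)
The stuck group stays short no matter what:
  J5 still needs (6, 3, 3, 1) but only (6, 6, 2, 4) is free — short on res2
  J3 still needs (1, 3, 3, 2) but only (6, 6, 2, 4) is free — short on res2
  J2 still needs (6, 3, 3, 5) but only (6, 6, 2, 4) is free — short on res2 and res1
  J8 still needs (4, 3, 3, 3) but only (6, 6, 2, 4) is free — short on res2


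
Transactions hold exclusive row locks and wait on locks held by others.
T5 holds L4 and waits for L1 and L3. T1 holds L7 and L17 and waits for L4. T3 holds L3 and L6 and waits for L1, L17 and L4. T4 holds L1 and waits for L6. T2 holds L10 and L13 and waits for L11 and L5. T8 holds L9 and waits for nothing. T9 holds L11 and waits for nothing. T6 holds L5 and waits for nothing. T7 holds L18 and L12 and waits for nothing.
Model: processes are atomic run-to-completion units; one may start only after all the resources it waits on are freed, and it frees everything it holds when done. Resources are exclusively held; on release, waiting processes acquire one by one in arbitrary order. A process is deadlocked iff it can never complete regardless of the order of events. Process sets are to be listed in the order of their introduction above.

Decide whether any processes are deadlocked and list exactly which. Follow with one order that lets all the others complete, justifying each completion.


Deadlocked: T5, T1, T3 and T4.
Key observation: the waits loop around T5 -> T3 -> T5 with no way out; T1 and T4 are caught in further circular waits.
One completion order for the rest: T9, T6, T2, T8, T7.
Check, step by step:
  run T9 (it waits on nothing); releases L11
  run T6 (it waits on nothing); releases L5
  T2: everything it awaited (L11 and L5) is free; runs, freeing L10 and L13
  run T8 (it waits on nothing); releases L9
  run T7 (it waits on nothing); releases L18 and L12


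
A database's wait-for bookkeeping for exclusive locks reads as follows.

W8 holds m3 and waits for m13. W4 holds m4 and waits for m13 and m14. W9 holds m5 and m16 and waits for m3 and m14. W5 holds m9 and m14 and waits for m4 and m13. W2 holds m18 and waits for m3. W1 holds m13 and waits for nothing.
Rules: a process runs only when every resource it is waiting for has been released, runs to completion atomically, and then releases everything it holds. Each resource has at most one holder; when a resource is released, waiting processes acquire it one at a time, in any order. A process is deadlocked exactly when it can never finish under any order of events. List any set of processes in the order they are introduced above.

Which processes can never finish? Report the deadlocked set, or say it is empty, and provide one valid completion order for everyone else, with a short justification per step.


The deadlocked set is W4, W9 and W5.
Key observation: the waits loop around W4 -> W5 -> W4 with no way out; W9 waits into the deadlock from upstream.
One completion order for the rest: W1, W8, W2.
Walking it through:
  W1: no waits; runs immediately, freeing m13
  run W8 (all its waits — m13 — are resolved); releases m3
  run W2 (all its waits — m3 — are resolved); releases m18


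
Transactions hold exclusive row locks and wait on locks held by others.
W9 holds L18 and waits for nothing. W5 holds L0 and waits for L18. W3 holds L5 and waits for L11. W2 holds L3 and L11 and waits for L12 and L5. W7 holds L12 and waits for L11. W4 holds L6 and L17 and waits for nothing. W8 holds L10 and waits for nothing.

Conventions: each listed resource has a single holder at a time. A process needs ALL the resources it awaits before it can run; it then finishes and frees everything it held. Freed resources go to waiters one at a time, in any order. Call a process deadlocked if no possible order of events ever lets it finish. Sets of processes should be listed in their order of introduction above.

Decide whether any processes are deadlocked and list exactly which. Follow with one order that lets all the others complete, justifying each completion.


Deadlocked: W3, W2 and W7.
Key observation: the waits loop around W3 -> W2 -> W3 with no way out; W7 is caught in further circular waits.
A valid finishing order for the others: W9, W8, W5, W4.
Step-by-step check:
  run W9 (it waits on nothing); releases L18
  run W8 (it waits on nothing); releases L10
  W5 waits on L18 — all released -> runs and releases L0
  run W4 (it waits on nothing); releases L6 and L17


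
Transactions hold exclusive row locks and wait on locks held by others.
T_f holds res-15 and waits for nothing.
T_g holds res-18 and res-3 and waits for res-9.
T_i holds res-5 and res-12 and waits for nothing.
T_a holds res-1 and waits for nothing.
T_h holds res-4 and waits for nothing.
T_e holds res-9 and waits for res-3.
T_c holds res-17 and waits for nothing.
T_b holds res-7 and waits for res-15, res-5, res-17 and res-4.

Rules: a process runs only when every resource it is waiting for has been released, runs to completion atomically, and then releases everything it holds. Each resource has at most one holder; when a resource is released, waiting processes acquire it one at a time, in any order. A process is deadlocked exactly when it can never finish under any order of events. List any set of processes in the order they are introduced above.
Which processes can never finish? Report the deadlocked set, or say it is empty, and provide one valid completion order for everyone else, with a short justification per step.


The deadlocked set is T_g and T_e.
Key observation: along T_g -> T_e -> T_g, each member waits on what the next one holds — a deadlock; no other process is dragged down with it.
A valid finishing order for the others: T_h, T_a, T_c, T_f, T_i, T_b.
Check, step by step:
  T_h: no waits; runs immediately, freeing res-4
  T_a: no waits; runs immediately, freeing res-1
  T_c: no waits; runs immediately, freeing res-17
  T_f: no waits; runs immediately, freeing res-15
  T_i: no waits; runs immediately, freeing res-5 and res-12
  T_b: everything it awaited (res-15, res-5, res-17 and res-4) is free; runs, freeing res-7


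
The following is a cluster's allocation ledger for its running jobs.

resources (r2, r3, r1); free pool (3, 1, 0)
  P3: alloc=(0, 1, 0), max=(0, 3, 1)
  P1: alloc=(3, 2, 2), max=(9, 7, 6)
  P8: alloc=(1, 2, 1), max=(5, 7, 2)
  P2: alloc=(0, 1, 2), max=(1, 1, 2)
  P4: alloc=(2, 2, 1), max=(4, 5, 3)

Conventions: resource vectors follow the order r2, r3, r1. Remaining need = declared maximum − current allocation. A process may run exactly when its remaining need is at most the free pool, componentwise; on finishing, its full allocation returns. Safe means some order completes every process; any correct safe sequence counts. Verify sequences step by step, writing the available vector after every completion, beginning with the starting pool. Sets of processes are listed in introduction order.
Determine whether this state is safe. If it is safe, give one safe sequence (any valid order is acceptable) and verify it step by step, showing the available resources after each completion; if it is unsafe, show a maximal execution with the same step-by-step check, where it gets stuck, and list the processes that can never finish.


SAFE — a valid safe sequence is P2, P3, P4, P8, P1.
Key observation: reading the order forward, P3 is the first process whose need (0, 2, 1) meets the free pool (3, 2, 2) exactly on a resource it requests.
Step-by-step check:
  pool = (3, 1, 0)
  run P2 (needs (1, 0, 0), free (3, 1, 0)); after release of (0, 1, 2) the pool is (3, 2, 2)
  run P3 (needs (0, 2, 1), free (3, 2, 2)); after release of (0, 1, 0) the pool is (3, 3, 2)
  run P4 (needs (2, 3, 2), free (3, 3, 2)); after release of (2, 2, 1) the pool is (5, 5, 3)
  run P8 (needs (4, 5, 1), free (5, 5, 3)); after release of (1, 2, 1) the pool is (6, 7, 4)
  run P1 (needs (6, 5, 4), free (6, 7, 4)); after release of (3, 2, 2) the pool is (9, 9, 6)


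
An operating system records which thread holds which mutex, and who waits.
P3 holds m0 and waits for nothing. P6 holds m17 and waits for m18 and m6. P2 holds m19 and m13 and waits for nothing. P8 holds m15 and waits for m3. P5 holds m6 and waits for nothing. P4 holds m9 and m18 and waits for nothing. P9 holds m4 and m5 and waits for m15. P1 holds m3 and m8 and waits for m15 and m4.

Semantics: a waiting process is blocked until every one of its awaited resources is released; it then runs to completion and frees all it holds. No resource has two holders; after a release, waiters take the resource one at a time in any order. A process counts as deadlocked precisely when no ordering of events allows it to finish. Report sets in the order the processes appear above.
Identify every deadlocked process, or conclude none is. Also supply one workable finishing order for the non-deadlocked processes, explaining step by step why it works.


The deadlocked set is P8, P9 and P1.
Key observation: the wait chain closes on itself along P8 -> P1 -> P8; P9 is caught in further circular waits.
A valid finishing order for the others: P4, P5, P3, P6, P2.
Walking it through:
  P4 waits on nothing -> runs at once and releases m9 and m18
  P5 waits on nothing -> runs at once and releases m6
  P3 waits on nothing -> runs at once and releases m0
  P6 waits on m18 and m6 — all released -> runs and releases m17
  P2 waits on nothing -> runs at once and releases m19 and m13


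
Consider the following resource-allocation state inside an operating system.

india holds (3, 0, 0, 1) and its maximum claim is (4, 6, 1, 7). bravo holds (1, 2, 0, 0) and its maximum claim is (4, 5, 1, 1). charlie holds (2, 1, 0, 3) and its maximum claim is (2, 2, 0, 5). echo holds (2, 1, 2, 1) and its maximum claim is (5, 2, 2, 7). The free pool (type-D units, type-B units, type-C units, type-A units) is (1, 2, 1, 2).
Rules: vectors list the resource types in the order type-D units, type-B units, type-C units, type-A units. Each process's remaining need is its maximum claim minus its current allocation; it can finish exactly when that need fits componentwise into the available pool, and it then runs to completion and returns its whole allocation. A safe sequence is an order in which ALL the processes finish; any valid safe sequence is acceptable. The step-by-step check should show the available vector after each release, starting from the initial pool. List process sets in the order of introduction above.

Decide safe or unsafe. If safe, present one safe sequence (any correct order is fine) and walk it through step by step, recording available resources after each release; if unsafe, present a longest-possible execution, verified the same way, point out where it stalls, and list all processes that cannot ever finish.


UNSAFE.
Key observation: the pool after charlie, bravo is (4, 5, 1, 5); every surviving request exceeds it in type-A units, so progress ends there.
The run charlie, bravo cannot be extended any further. Verifying each step:
  pool = (1, 2, 1, 2)
  charlie needs (0, 1, 0, 2) <= (1, 2, 1, 2) -> finishes; pool += (2, 1, 0, 3) = (3, 3, 1, 5)
  bravo needs (3, 3, 1, 1) <= (3, 3, 1, 5) -> finishes; pool += (1, 2, 0, 0) = (4, 5, 1, 5)
  india cannot run: need (1, 6, 1, 6) vs free (4, 5, 1, 5) (insufficient type-B units and type-A units)
  echo cannot run: need (3, 1, 0, 6) vs free (4, 5, 1, 5) (insufficient type-A units)
Never able to finish: india and echo.


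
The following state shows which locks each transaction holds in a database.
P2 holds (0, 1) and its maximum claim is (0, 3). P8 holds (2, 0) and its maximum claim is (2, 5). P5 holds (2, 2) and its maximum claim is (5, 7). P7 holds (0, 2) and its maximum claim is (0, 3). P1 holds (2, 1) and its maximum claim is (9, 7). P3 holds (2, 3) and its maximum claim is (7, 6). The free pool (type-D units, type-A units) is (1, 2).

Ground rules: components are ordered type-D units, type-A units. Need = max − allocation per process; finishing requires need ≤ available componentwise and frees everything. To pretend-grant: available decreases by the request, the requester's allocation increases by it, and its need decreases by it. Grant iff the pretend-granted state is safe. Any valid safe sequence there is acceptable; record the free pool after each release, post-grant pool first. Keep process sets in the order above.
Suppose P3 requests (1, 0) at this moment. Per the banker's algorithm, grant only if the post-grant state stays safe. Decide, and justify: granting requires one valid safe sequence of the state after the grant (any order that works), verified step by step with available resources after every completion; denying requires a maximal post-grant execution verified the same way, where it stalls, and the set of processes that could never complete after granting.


DENY — the pretend-granted state is unsafe.
Key observation: the wall is type-D units: completing P7, P2, P8 brings the pool only to (2, 5), and all the rest need more.
Pretend the grant happened; the run P7, P2, P8 goes as far as possible. Step-by-step check:
  pool = (0, 2)
  P7: need (0, 1) fits (0, 2); releases (0, 2), pool now (0, 4)
  P2: need (0, 2) fits (0, 4); releases (0, 1), pool now (0, 5)
  P8: need (0, 5) fits (0, 5); releases (2, 0), pool now (2, 5)
  P5 still needs (3, 5) but only (2, 5) is free — short on type-D units
  P1 still needs (7, 6) but only (2, 5) is free — short on type-D units and type-A units
  P3 still needs (4, 3) but only (2, 5) is free — short on type-D units
Processes that could never finish after the grant: P5, P1 and P3.
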